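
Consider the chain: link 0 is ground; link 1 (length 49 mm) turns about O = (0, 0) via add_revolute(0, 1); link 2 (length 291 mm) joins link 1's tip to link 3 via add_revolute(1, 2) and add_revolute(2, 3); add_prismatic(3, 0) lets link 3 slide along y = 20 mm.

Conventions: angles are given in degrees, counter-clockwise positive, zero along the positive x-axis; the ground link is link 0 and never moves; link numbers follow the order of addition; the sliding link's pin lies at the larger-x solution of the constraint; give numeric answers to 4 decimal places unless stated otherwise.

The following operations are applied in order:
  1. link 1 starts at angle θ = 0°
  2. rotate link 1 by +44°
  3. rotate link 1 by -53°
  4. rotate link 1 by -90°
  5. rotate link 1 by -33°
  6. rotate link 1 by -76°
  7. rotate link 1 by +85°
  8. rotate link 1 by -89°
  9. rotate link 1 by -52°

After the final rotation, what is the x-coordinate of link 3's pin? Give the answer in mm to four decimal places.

geometry: r = 49 mm, L = 291 mm, e = 20 mm; θ starts at 0°
rotate link 1 by +44°: θ ← 0° +44° = 44°
rotate link 1 by -53°: θ ← 44° -53° = -9°
rotate link 1 by -90°: θ ← -9° -90° = -99°
rotate link 1 by -33°: θ ← -99° -33° = -132°
rotate link 1 by -76°: θ ← -132° -76° = -208°
rotate link 1 by +85°: θ ← -208° +85° = -123°
rotate link 1 by -89°: θ ← -123° -89° = -212°
rotate link 1 by -52°: θ ← -212° -52° = -264°
crank pin P = (r cos θ, r sin θ) = (-5.121895, 48.731573)
h = r sin θ − e = 48.731573 − 20 = 28.731573
x = r cos θ + √(L² − h²) = -5.121895 + 289.578136 = 284.456241

284.4562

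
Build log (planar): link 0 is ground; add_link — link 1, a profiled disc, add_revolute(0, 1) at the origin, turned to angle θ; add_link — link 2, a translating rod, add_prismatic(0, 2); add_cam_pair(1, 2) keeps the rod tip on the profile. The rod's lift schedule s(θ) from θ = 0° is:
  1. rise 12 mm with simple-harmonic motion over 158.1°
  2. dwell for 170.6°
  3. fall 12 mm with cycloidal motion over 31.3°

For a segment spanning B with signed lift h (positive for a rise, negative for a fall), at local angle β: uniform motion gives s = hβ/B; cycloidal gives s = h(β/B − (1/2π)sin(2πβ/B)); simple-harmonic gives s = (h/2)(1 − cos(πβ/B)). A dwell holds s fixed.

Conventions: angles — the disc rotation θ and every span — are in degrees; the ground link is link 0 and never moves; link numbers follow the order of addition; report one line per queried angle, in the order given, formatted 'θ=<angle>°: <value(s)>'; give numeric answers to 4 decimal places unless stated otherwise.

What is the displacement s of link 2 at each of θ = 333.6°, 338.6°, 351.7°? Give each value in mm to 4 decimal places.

seg 1 [0°–158.1°] simple-harmonic, h=12: full span → s += 12 → s = 12.0000
seg 2 [158.1°–328.7°] dwell: s stays 12.0000
seg 3 [328.7°–360°] cycloidal, h=-12: θ=333.6° here. β=4.9, B=31.3. -12·(0.1565 − sin(2π·0.1565)/(2π)) = -0.2886 → s = 11.7114
seg 3 [328.7°–360°] cycloidal, h=-12: θ=338.6° here. β=9.9, B=31.3. -12·(0.3163 − sin(2π·0.3163)/(2π)) = -2.0490 → s = 9.9510
seg 3 [328.7°–360°] cycloidal, h=-12: θ=351.7° here. β=23, B=31.3. -12·(0.7348 − sin(2π·0.7348)/(2π)) = -10.7191 → s = 1.2809

θ=333.6°: 11.7114
θ=338.6°: 9.9510
θ=351.7°: 1.2809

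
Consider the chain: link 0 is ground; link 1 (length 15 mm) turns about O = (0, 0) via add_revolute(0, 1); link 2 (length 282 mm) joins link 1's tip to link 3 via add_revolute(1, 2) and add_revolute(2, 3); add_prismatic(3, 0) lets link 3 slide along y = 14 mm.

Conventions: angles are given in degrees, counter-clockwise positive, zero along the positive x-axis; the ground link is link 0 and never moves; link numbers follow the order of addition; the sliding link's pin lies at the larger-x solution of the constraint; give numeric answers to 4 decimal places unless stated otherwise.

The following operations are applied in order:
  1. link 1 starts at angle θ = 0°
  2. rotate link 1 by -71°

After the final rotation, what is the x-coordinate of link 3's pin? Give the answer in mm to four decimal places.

geometry: r = 15 mm, L = 282 mm, e = 14 mm; θ starts at 0°
rotate link 1 by -71°: θ ← 0° -71° = -71°
crank pin P = (r cos θ, r sin θ) = (4.883522, -14.182779)
h = r sin θ − e = -14.182779 − 14 = -28.182779
x = r cos θ + √(L² − h²) = 4.883522 + 280.588188 = 285.471710

285.4717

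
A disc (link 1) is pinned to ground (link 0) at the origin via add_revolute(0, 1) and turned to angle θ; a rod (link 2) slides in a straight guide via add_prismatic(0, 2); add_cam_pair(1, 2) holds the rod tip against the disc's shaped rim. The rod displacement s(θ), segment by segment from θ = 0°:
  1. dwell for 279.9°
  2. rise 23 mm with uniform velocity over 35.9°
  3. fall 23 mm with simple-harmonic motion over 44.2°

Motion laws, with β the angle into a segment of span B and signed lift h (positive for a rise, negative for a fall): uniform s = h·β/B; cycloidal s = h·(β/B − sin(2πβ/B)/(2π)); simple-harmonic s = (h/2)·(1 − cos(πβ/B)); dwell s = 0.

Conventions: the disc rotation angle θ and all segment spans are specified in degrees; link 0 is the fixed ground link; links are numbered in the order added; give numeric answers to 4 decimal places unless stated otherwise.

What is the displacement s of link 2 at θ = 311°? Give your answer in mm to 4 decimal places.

segment 1 (0° to 279.9°, dwell): s unchanged at 0.0000
θ = 311° falls in segment 2 (279.9° to 315.8°, uniform, h = 23): β = 311 − 279.9 = 31.1°, B = 35.9°; Δs = 23·31.1/35.9 = 19.9248; s = 0.0000 + 19.9248 = 19.9248

19.9248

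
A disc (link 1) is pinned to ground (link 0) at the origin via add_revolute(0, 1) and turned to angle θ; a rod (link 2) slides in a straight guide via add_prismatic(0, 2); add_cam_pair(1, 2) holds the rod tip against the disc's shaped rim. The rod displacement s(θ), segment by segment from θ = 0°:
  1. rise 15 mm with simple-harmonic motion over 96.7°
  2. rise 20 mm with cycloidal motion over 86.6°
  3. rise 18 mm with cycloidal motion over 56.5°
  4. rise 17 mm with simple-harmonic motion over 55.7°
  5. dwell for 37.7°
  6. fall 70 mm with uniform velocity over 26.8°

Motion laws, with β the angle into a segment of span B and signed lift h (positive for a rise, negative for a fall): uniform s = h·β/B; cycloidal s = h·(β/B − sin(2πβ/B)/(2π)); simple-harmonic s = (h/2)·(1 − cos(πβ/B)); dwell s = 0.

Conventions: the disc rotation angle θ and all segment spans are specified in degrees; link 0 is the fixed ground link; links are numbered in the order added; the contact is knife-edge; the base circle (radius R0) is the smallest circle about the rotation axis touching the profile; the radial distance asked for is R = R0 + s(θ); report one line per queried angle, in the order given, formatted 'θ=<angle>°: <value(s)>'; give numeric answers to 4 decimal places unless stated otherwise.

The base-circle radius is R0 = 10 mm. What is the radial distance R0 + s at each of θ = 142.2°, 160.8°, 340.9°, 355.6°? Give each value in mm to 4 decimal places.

segment 1 (0° to 96.7°, simple-harmonic, h = 15) is passed completely: s = 0.0000 + (15) = 15.0000
θ = 142.2° falls in segment 2 (96.7° to 183.3°, cycloidal, h = 20): β = 142.2 − 96.7 = 45.5°, B = 86.6°; Δs = 20·(0.5254 − sin(2π·0.5254)/(2π)) = 11.0140; s = 15.0000 + 11.0140 = 26.0140
θ = 160.8° falls in segment 2 (96.7° to 183.3°, cycloidal, h = 20): β = 160.8 − 96.7 = 64.1°, B = 86.6°; Δs = 20·(0.7402 − sin(2π·0.7402)/(2π)) = 17.9807; s = 15.0000 + 17.9807 = 32.9807
segment 2 (96.7° to 183.3°, cycloidal, h = 20) is passed completely: s = 15.0000 + (20) = 35.0000
segment 3 (183.3° to 239.8°, cycloidal, h = 18) is passed completely: s = 35.0000 + (18) = 53.0000
segment 4 (239.8° to 295.5°, simple-harmonic, h = 17) is passed completely: s = 53.0000 + (17) = 70.0000
segment 5 (295.5° to 333.2°, dwell): s unchanged at 70.0000
θ = 340.9° falls in segment 6 (333.2° to 360°, uniform, h = -70): β = 340.9 − 333.2 = 7.7°, B = 26.8°; Δs = -70·7.7/26.8 = -20.1119; s = 70.0000 − 20.1119 = 49.8881
θ = 355.6° falls in segment 6 (333.2° to 360°, uniform, h = -70): β = 355.6 − 333.2 = 22.4°, B = 26.8°; Δs = -70·22.4/26.8 = -58.5075; s = 70.0000 − 58.5075 = 11.4925
θ=142.2°: R = R0 + s = 10 + 26.0140 = 36.0140
θ=160.8°: R = R0 + s = 10 + 32.9807 = 42.9807
θ=340.9°: R = R0 + s = 10 + 49.8881 = 59.8881
θ=355.6°: R = R0 + s = 10 + 11.4925 = 21.4925

θ=142.2°: 36.0140
θ=160.8°: 42.9807
θ=340.9°: 59.8881
θ=355.6°: 21.4925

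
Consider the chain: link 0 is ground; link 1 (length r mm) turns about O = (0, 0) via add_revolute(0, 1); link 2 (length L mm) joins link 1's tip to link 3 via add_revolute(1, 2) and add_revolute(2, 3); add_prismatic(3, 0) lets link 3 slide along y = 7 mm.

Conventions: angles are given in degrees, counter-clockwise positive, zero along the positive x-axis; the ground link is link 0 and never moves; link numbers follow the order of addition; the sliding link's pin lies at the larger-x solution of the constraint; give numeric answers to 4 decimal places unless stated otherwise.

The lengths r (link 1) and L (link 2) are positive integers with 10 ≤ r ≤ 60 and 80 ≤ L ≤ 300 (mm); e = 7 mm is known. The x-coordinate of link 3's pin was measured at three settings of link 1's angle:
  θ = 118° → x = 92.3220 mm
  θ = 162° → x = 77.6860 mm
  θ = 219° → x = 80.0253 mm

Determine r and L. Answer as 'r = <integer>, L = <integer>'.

constraint per measurement: (x − r cos θ)² + (r sin θ − e)² = L²
subtracting the θ₁ and θ₂ equations cancels the r² and L² terms:
r = (x₁² − x₂²) / (2[(x₁cos θ₁ + e sin θ₁) − (x₂cos θ₂ + e sin θ₂)]) = 36.0001 → r = 36
L² = (x₁ − r cos θ₁)² + (r sin θ₁ − e)² = 12544.0100 → L = 112.0000 → L = 112
check at θ₃=219°: x = 80.0253 (printed 80.0253) ✓

r = 36, L = 112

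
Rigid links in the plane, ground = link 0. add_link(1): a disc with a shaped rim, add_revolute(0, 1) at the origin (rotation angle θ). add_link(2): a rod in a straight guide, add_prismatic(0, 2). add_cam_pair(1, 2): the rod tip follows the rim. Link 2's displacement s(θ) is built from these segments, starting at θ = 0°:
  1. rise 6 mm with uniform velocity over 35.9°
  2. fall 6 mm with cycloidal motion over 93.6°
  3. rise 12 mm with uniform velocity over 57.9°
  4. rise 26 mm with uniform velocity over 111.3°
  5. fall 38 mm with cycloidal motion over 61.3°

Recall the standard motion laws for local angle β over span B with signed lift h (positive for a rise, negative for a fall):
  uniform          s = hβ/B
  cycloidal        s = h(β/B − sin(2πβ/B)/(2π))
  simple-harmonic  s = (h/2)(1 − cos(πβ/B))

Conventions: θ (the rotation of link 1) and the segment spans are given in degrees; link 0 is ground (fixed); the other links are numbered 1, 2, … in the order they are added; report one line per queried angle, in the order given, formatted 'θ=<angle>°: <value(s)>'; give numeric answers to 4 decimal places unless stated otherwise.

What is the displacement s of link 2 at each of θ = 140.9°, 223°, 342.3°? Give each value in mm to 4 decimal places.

segment 1 (0° to 35.9°, uniform, h = 6) is passed completely: s = 0.0000 + (6) = 6.0000
segment 2 (35.9° to 129.5°, cycloidal, h = -6) is passed completely: s = 6.0000 + (-6) = 0.0000
θ = 140.9° falls in segment 3 (129.5° to 187.4°, uniform, h = 12): β = 140.9 − 129.5 = 11.4°, B = 57.9°; Δs = 12·11.4/57.9 = 2.3627; s = 0.0000 + 2.3627 = 2.3627
segment 3 (129.5° to 187.4°, uniform, h = 12) is passed completely: s = 0.0000 + (12) = 12.0000
θ = 223° falls in segment 4 (187.4° to 298.7°, uniform, h = 26): β = 223 − 187.4 = 35.6°, B = 111.3°; Δs = 26·35.6/111.3 = 8.3163; s = 12.0000 + 8.3163 = 20.3163
segment 4 (187.4° to 298.7°, uniform, h = 26) is passed completely: s = 12.0000 + (26) = 38.0000
θ = 342.3° falls in segment 5 (298.7° to 360°, cycloidal, h = -38): β = 342.3 − 298.7 = 43.6°, B = 61.3°; Δs = -38·(0.7113 − sin(2π·0.7113)/(2π)) = -32.8973; s = 38.0000 − 32.8973 = 5.1027

θ=140.9°: 2.3627
θ=223°: 20.3163
θ=342.3°: 5.1027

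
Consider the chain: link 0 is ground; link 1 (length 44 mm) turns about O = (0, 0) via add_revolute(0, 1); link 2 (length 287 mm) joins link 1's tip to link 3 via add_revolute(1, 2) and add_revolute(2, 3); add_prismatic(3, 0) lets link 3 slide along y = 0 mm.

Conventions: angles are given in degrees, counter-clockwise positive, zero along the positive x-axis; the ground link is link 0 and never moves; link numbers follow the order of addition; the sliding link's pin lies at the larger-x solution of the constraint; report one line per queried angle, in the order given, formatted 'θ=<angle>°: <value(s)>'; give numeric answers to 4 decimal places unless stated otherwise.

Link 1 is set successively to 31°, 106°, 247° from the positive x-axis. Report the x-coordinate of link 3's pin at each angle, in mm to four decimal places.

geometry: r = 44 mm, L = 287 mm, e = 0 mm
θ=31°: crank pin P = (r cos θ, r sin θ) = (37.715361, 22.661675)
θ=31°: h = r sin θ − e = 22.661675 − 0 = 22.661675
θ=31°: x = r cos θ + √(L² − h²) = 37.715361 + 286.103912 = 323.819273
θ=106°: crank pin P = (r cos θ, r sin θ) = (-12.128044, 42.295515)
θ=106°: h = r sin θ − e = 42.295515 − 0 = 42.295515
θ=106°: x = r cos θ + √(L² − h²) = -12.128044 + 283.866323 = 271.738280
θ=247°: crank pin P = (r cos θ, r sin θ) = (-17.192170, -40.502214)
θ=247°: h = r sin θ − e = -40.502214 − 0 = -40.502214
θ=247°: x = r cos θ + √(L² − h²) = -17.192170 + 284.127737 = 266.935567

θ=31°: 323.8193
θ=106°: 271.7383
θ=247°: 266.9356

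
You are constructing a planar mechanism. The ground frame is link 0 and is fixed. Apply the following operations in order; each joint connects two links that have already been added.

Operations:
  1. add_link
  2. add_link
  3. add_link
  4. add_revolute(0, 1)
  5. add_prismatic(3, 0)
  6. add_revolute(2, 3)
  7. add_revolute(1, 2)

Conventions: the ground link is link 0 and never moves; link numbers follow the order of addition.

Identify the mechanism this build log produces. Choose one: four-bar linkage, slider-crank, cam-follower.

links: 4 (incl. ground); joints: 3 revolute, 1 prismatic, 0 higher (cam) pair, forming one closed loop
4 links, 3 revolutes + 1 prismatic in one loop → slider-crank

slider-crank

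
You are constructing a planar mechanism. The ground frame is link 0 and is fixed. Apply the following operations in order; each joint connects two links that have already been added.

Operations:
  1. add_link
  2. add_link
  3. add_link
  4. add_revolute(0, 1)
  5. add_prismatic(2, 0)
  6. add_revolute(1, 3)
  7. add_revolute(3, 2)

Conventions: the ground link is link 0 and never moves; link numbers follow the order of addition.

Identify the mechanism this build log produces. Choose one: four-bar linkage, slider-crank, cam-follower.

links: 4 (incl. ground); joints: 3 revolute, 1 prismatic, 0 higher (cam) pair, forming one closed loop
4 links, 3 revolutes + 1 prismatic in one loop → slider-crank

slider-crank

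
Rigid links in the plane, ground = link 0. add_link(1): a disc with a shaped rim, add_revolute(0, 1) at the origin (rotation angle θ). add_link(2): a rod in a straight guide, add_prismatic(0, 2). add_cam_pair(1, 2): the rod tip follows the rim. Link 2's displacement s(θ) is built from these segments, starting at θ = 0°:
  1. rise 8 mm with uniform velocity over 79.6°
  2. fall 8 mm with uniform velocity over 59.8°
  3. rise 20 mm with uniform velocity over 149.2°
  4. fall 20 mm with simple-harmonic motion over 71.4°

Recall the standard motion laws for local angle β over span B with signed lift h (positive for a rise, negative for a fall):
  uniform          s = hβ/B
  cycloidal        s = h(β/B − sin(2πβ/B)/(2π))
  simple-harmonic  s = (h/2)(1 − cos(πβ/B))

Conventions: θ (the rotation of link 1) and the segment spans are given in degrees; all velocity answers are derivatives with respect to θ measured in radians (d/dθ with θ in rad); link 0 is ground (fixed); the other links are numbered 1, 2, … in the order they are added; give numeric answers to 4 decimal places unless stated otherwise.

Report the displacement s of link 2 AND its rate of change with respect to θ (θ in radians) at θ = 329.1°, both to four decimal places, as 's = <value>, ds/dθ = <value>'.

segment 1 (0° to 79.6°, uniform, h = 8) is passed completely: s = 0.0000 + (8) = 8.0000
segment 2 (79.6° to 139.4°, uniform, h = -8) is passed completely: s = 8.0000 + (-8) = 0.0000
segment 3 (139.4° to 288.6°, uniform, h = 20) is passed completely: s = 0.0000 + (20) = 20.0000
θ = 329.1° falls in segment 4 (288.6° to 360°, simple-harmonic, h = -20): β = 329.1 − 288.6 = 40.5°, B = 71.4°; Δs = -20/2·(1 − cos(π·0.5672)) = -12.0963; s = 20.0000 − 12.0963 = 7.9037
velocity in seg [288.6°–360°] (simple-harmonic), θ in radians: β = 40.5° = 0.7069 rad, B = 71.4° = 1.2462 rad; ds/dθ = (πh/(2B)) sin(πβ/B) = (π·(-20)/(2·1.2462)) sin(π·0.5672) = -24.649920 mm/rad

s = 7.9037, ds/dθ = -24.6499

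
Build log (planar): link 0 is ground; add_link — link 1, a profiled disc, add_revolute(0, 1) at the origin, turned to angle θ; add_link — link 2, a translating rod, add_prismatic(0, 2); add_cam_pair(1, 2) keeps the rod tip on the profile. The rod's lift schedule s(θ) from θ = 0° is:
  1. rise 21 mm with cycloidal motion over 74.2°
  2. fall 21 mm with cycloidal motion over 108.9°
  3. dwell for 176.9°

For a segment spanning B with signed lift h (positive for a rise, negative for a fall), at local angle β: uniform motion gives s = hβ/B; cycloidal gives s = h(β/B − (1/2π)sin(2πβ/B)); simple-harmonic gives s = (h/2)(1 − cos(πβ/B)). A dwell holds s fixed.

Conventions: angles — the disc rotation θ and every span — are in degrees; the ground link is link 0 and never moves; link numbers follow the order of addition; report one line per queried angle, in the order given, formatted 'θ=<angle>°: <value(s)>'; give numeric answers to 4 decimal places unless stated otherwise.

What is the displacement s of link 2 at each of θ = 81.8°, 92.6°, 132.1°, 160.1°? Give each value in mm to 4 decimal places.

seg 1 [0°–74.2°] cycloidal, h=21: full span → s += 21 → s = 21.0000
seg 2 [74.2°–183.1°] cycloidal, h=-21: θ=81.8° here. β=7.6, B=108.9. -21·(0.0698 − sin(2π·0.0698)/(2π)) = -0.0465 → s = 20.9535
seg 2 [74.2°–183.1°] cycloidal, h=-21: θ=92.6° here. β=18.4, B=108.9. -21·(0.1690 − sin(2π·0.1690)/(2π)) = -0.6299 → s = 20.3701
seg 2 [74.2°–183.1°] cycloidal, h=-21: θ=132.1° here. β=57.9, B=108.9. -21·(0.5317 − sin(2π·0.5317)/(2π)) = -11.8262 → s = 9.1738
seg 2 [74.2°–183.1°] cycloidal, h=-21: θ=160.1° here. β=85.9, B=108.9. -21·(0.7888 − sin(2π·0.7888)/(2π)) = -19.8082 → s = 1.1918

θ=81.8°: 20.9535
θ=92.6°: 20.3701
θ=132.1°: 9.1738
θ=160.1°: 1.1918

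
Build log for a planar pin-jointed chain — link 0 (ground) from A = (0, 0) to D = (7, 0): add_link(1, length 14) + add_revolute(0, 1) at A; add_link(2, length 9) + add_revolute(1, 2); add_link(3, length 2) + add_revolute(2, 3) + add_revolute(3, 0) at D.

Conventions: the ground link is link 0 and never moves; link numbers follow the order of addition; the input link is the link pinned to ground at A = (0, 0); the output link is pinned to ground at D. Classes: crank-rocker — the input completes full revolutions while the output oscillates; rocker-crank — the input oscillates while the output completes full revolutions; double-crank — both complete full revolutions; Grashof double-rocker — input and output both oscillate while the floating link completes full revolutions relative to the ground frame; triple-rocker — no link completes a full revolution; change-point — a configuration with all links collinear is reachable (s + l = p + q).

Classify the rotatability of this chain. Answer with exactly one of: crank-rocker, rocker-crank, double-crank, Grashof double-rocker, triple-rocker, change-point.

lengths: ground=7, input=14, coupler=9, output=2
sorted: s=2 (shortest), l=14 (longest), p+q=16
s + l = 16 vs p + q = 16
s + l = p + q → change-point (collinear configuration reachable)

change-point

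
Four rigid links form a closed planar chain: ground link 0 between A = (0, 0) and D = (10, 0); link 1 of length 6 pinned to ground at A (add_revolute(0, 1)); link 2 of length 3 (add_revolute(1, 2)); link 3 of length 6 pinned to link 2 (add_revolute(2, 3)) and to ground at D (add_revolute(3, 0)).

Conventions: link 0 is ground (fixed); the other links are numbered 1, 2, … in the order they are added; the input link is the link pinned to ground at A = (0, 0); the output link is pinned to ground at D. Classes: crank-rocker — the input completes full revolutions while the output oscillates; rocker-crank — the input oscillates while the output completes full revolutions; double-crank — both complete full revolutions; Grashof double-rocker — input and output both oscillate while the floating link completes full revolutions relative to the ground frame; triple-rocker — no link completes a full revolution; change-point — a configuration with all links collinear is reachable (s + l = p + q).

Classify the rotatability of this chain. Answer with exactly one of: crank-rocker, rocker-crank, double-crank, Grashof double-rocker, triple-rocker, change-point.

lengths: ground=10, input=6, coupler=3, output=6
sorted: s=3 (shortest), l=10 (longest), p+q=12
s + l = 13 vs p + q = 12
s + l > p + q → non-Grashof → no link fully rotates → triple-rocker

triple-rocker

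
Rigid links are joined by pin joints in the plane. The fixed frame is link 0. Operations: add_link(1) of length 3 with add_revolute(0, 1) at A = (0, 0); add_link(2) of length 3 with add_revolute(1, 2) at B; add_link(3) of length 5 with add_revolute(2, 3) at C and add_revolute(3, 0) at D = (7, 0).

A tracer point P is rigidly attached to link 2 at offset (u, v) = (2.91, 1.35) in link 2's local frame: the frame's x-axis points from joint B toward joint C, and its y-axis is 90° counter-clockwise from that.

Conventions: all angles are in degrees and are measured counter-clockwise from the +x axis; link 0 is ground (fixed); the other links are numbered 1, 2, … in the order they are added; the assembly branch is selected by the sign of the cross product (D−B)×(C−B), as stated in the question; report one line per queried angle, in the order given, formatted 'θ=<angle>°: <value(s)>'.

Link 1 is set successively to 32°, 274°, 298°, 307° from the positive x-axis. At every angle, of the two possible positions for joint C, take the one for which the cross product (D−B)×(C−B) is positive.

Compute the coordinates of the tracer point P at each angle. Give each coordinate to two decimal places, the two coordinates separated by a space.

A=(0,0), D=(7.00,0)
θ=32°: B = A + 3.00·(cos32°, sin32°) = (2.5441, 1.5898)
θ=32°: |BD| = 4.7310
θ=32°: circle(B,3.00) ∩ circle(D,5.00): a=0.6745, h=2.9232
θ=32°:   candidates: C₊=(4.1617,4.1163) cross=13.830; C₋=(2.1971,-1.3901) cross=-13.830
θ=32°:   branch + wants cross > 0 → take C=(4.1617,4.1163) (cross=13.830)
θ=32°: ex = (C−B)/|BC| = (0.5392,0.8422); ey = (-0.8422,0.5392)
θ=32°: P = B + 2.91·ex + 1.35·ey = (2.9762,4.7684)
θ=274°: B = A + 3.00·(cos274°, sin274°) = (0.2093, -2.9927)
θ=274°: |BD| = 7.4209
θ=274°: circle(B,3.00) ∩ circle(D,5.00): a=2.6324, h=1.4389
θ=274°:   candidates: C₊=(2.0379,-0.6144) cross=10.678; C₋=(3.1984,-3.2478) cross=-10.678
θ=274°:   branch + wants cross > 0 → take C=(2.0379,-0.6144) (cross=10.678)
θ=274°: ex = (C−B)/|BC| = (0.6095,0.7928); ey = (-0.7928,0.6095)
θ=274°: P = B + 2.91·ex + 1.35·ey = (0.9128,0.1371)
θ=298°: B = A + 3.00·(cos298°, sin298°) = (1.4084, -2.6488)
θ=298°: |BD| = 6.1873
θ=298°: circle(B,3.00) ∩ circle(D,5.00): a=1.8007, h=2.3995
θ=298°:   candidates: C₊=(2.0084,0.2905) cross=14.846; C₋=(4.0630,-4.0465) cross=-14.846
θ=298°:   branch + wants cross > 0 → take C=(2.0084,0.2905) (cross=14.846)
θ=298°: ex = (C−B)/|BC| = (0.2000,0.9798); ey = (-0.9798,0.2000)
θ=298°: P = B + 2.91·ex + 1.35·ey = (0.6677,0.4724)
θ=307°: B = A + 3.00·(cos307°, sin307°) = (1.8054, -2.3959)
θ=307°: |BD| = 5.7205
θ=307°: circle(B,3.00) ∩ circle(D,5.00): a=1.4617, h=2.6198
θ=307°:   candidates: C₊=(2.0356,0.5953) cross=14.986; C₋=(4.2301,-4.1626) cross=-14.986
θ=307°:   branch + wants cross > 0 → take C=(2.0356,0.5953) (cross=14.986)
θ=307°: ex = (C−B)/|BC| = (0.0767,0.9971); ey = (-0.9971,0.0767)
θ=307°: P = B + 2.91·ex + 1.35·ey = (0.6826,0.6091)

θ=32°: 2.98 4.77
θ=274°: 0.91 0.14
θ=298°: 0.67 0.47
θ=307°: 0.68 0.61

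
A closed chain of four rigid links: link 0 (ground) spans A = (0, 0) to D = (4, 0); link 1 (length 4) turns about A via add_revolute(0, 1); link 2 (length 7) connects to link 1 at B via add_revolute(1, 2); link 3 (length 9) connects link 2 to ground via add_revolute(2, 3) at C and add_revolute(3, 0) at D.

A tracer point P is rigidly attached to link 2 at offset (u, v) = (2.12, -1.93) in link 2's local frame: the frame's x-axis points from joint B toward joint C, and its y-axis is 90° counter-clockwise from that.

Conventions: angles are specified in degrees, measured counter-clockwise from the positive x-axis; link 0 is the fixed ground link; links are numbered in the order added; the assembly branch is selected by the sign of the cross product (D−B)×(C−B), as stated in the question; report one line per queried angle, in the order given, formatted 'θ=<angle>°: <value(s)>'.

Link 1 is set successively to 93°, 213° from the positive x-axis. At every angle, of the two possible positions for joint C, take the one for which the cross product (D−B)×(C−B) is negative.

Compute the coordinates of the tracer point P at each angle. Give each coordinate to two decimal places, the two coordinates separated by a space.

A=(0,0), D=(4.00,0)
θ=93°: B = A + 4.00·(cos93°, sin93°) = (-0.2093, 3.9945)
θ=93°: |BD| = 5.8030
θ=93°: circle(B,7.00) ∩ circle(D,9.00): a=0.1443, h=6.9985
θ=93°:   candidates: C₊=(4.7128,8.9717) cross=40.612; C₋=(-4.9221,-1.1814) cross=-40.612
θ=93°:   branch - wants cross < 0 → take C=(-4.9221,-1.1814) (cross=-40.612)
θ=93°: ex = (C−B)/|BC| = (-0.6733,-0.7394); ey = (0.7394,-0.6733)
θ=93°: P = B + 2.12·ex + -1.93·ey = (-3.0637,3.7264)
θ=213°: B = A + 4.00·(cos213°, sin213°) = (-3.3547, -2.1786)
θ=213°: |BD| = 7.6706
θ=213°: circle(B,7.00) ∩ circle(D,9.00): a=1.7494, h=6.7779
θ=213°:   candidates: C₊=(-3.6024,4.8171) cross=51.990; C₋=(0.2477,-8.1805) cross=-51.990
θ=213°:   branch - wants cross < 0 → take C=(0.2477,-8.1805) (cross=-51.990)
θ=213°: ex = (C−B)/|BC| = (0.5146,-0.8574); ey = (0.8574,0.5146)
θ=213°: P = B + 2.12·ex + -1.93·ey = (-3.9185,-4.9895)

θ=93°: -3.06 3.73
θ=213°: -3.92 -4.99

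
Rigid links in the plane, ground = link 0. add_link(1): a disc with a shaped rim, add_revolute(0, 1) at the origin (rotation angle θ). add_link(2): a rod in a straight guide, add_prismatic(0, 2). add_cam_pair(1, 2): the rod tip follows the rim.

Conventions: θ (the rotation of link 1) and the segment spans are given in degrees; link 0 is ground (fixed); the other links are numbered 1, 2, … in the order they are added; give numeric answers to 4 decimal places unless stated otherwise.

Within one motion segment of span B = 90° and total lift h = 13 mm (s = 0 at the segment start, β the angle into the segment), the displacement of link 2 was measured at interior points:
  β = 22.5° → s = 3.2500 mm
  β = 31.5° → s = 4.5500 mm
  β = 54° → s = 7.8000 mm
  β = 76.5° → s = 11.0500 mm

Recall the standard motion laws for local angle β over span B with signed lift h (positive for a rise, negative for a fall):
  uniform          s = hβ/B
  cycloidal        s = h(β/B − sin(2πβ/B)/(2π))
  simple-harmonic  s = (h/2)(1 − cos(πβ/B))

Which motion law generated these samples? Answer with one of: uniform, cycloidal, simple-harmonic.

candidates at β/B = r: uniform s = h·r (linear in β); cycloidal s = h·(r − sin(2πr)/(2π)); simple-harmonic s = (h/2)(1 − cos(πr))
β=22.5°: printed 3.2500 | uniform 3.2500, cycloidal 1.1810, simple-harmonic 1.9038
β=31.5°: printed 4.5500 | uniform 4.5500, cycloidal 2.8761, simple-harmonic 3.5491
β=54°: printed 7.8000 | uniform 7.8000, cycloidal 9.0161, simple-harmonic 8.5086
β=76.5°: printed 11.0500 | uniform 11.0500, cycloidal 12.7239, simple-harmonic 12.2915
only one law matches every sample → uniform

uniform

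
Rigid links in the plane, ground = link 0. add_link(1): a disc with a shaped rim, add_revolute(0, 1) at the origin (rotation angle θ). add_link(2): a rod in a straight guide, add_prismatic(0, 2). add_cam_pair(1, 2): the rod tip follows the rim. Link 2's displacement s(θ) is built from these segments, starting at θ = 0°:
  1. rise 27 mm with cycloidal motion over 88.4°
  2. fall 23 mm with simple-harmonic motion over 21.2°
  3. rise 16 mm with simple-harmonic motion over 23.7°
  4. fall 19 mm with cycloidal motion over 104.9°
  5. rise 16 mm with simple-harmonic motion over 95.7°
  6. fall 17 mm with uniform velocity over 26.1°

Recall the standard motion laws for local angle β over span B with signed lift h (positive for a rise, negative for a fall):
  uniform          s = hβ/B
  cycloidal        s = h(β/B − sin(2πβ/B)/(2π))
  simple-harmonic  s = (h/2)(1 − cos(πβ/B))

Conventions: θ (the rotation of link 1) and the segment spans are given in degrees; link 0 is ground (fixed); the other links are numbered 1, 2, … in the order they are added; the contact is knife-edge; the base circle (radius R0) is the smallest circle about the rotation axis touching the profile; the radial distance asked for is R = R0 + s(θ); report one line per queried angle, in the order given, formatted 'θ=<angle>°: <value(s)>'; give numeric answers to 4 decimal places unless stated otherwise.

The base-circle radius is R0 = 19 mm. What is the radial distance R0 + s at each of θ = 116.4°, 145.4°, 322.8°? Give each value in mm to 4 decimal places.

segment 1 (0° to 88.4°, cycloidal, h = 27) is passed completely: s = 0.0000 + (27) = 27.0000
segment 2 (88.4° to 109.6°, simple-harmonic, h = -23) is passed completely: s = 27.0000 + (-23) = 4.0000
θ = 116.4° falls in segment 3 (109.6° to 133.3°, simple-harmonic, h = 16): β = 116.4 − 109.6 = 6.8°, B = 23.7°; Δs = 16/2·(1 − cos(π·0.2869)) = 3.0358; s = 4.0000 + 3.0358 = 7.0358
segment 3 (109.6° to 133.3°, simple-harmonic, h = 16) is passed completely: s = 4.0000 + (16) = 20.0000
θ = 145.4° falls in segment 4 (133.3° to 238.2°, cycloidal, h = -19): β = 145.4 − 133.3 = 12.1°, B = 104.9°; Δs = -19·(0.1153 − sin(2π·0.1153)/(2π)) = -0.1869; s = 20.0000 − 0.1869 = 19.8131
segment 4 (133.3° to 238.2°, cycloidal, h = -19) is passed completely: s = 20.0000 + (-19) = 1.0000
θ = 322.8° falls in segment 5 (238.2° to 333.9°, simple-harmonic, h = 16): β = 322.8 − 238.2 = 84.6°, B = 95.7°; Δs = 16/2·(1 − cos(π·0.8840)) = 15.4747; s = 1.0000 + 15.4747 = 16.4747
θ=116.4°: R = R0 + s = 19 + 7.0358 = 26.0358
θ=145.4°: R = R0 + s = 19 + 19.8131 = 38.8131
θ=322.8°: R = R0 + s = 19 + 16.4747 = 35.4747

θ=116.4°: 26.0358
θ=145.4°: 38.8131
θ=322.8°: 35.4747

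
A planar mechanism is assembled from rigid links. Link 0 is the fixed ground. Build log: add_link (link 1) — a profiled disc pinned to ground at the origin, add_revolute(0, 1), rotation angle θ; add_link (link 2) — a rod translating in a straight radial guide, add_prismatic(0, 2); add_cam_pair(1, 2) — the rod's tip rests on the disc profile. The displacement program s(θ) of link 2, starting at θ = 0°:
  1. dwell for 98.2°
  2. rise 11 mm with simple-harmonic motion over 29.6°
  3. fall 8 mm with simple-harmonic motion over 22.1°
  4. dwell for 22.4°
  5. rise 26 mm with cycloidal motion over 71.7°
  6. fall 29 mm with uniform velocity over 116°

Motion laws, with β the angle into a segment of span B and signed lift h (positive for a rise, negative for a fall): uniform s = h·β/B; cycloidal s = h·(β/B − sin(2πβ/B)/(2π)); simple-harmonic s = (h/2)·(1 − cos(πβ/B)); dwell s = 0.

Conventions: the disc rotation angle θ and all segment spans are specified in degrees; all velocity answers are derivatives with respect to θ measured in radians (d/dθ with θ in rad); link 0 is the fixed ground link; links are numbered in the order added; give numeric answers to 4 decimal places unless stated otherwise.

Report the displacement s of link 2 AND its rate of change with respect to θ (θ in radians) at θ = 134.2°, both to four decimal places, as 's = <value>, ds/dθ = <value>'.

seg 1 [0°–98.2°] dwell: s stays 0.0000
seg 2 [98.2°–127.8°] simple-harmonic, h=11: full span → s += 11 → s = 11.0000
seg 3 [127.8°–149.9°] simple-harmonic, h=-8: θ=134.2° here. β=6.4, B=22.1. -8/2·(1 − cos(π·0.2896)) = -1.5443 → s = 9.4557
velocity in seg [127.8°–149.9°] (simple-harmonic), θ in radians: β = 6.4° = 0.1117 rad, B = 22.1° = 0.3857 rad; ds/dθ = (πh/(2B)) sin(πβ/B) = (π·(-8)/(2·0.3857)) sin(π·0.2896) = -25.717039 mm/rad

s = 9.4557, ds/dθ = -25.7170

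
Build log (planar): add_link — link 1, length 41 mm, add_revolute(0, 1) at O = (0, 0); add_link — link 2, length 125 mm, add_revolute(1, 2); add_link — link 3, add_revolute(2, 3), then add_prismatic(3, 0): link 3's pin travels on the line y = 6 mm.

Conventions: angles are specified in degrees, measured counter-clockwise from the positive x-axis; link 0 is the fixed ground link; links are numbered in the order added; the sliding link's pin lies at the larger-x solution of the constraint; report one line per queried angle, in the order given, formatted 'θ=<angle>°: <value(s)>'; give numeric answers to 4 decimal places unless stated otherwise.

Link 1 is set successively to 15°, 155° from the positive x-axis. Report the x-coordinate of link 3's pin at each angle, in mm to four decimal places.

geometry: r = 41 mm, L = 125 mm, e = 6 mm
θ=15°: crank pin P = (r cos θ, r sin θ) = (39.602959, 10.611581)
θ=15°: h = r sin θ − e = 10.611581 − 6 = 4.611581
θ=15°: x = r cos θ + √(L² − h²) = 39.602959 + 124.914904 = 164.517863
θ=155°: crank pin P = (r cos θ, r sin θ) = (-37.158619, 17.327349)
θ=155°: h = r sin θ − e = 17.327349 − 6 = 11.327349
θ=155°: x = r cos θ + √(L² − h²) = -37.158619 + 124.485707 = 87.327087

θ=15°: 164.5179
θ=155°: 87.3271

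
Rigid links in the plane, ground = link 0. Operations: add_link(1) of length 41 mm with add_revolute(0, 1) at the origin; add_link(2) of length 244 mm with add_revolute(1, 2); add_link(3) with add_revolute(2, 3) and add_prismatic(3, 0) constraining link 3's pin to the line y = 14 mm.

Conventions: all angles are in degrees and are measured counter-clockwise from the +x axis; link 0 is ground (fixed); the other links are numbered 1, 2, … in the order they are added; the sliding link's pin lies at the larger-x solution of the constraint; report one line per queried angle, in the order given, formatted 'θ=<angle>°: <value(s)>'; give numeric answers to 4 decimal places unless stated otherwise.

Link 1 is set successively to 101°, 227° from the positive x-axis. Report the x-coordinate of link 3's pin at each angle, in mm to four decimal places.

geometry: r = 41 mm, L = 244 mm, e = 14 mm
θ=101°: crank pin P = (r cos θ, r sin θ) = (-7.823169, 40.246715)
θ=101°: h = r sin θ − e = 40.246715 − 14 = 26.246715
θ=101°: x = r cos θ + √(L² − h²) = -7.823169 + 242.584233 = 234.761064
θ=227°: crank pin P = (r cos θ, r sin θ) = (-27.961933, -29.985502)
θ=227°: h = r sin θ − e = -29.985502 − 14 = -43.985502
θ=227°: x = r cos θ + √(L² − h²) = -27.961933 + 240.002658 = 212.040725

θ=101°: 234.7611
θ=227°: 212.0407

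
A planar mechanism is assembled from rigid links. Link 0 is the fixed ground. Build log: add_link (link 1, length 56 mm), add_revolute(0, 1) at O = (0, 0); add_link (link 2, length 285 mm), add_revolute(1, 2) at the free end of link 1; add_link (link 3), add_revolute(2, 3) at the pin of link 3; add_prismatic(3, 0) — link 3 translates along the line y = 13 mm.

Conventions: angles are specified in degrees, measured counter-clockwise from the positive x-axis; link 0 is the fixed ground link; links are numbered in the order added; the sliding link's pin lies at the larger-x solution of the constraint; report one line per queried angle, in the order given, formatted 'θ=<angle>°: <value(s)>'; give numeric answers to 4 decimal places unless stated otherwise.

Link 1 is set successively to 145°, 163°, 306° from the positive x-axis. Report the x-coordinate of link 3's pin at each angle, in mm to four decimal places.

geometry: r = 56 mm, L = 285 mm, e = 13 mm
θ=145°: crank pin P = (r cos θ, r sin θ) = (-45.872514, 32.120280)
θ=145°: h = r sin θ − e = 32.120280 − 13 = 19.120280
θ=145°: x = r cos θ + √(L² − h²) = -45.872514 + 284.357899 = 238.485385
θ=163°: crank pin P = (r cos θ, r sin θ) = (-53.553066, 16.372815)
θ=163°: h = r sin θ − e = 16.372815 − 13 = 3.372815
θ=163°: x = r cos θ + √(L² − h²) = -53.553066 + 284.980042 = 231.426975
θ=306°: crank pin P = (r cos θ, r sin θ) = (32.915974, -45.304952)
θ=306°: h = r sin θ − e = -45.304952 − 13 = -58.304952
θ=306°: x = r cos θ + √(L² − h²) = 32.915974 + 278.972279 = 311.888253

θ=145°: 238.4854
θ=163°: 231.4270
θ=306°: 311.8883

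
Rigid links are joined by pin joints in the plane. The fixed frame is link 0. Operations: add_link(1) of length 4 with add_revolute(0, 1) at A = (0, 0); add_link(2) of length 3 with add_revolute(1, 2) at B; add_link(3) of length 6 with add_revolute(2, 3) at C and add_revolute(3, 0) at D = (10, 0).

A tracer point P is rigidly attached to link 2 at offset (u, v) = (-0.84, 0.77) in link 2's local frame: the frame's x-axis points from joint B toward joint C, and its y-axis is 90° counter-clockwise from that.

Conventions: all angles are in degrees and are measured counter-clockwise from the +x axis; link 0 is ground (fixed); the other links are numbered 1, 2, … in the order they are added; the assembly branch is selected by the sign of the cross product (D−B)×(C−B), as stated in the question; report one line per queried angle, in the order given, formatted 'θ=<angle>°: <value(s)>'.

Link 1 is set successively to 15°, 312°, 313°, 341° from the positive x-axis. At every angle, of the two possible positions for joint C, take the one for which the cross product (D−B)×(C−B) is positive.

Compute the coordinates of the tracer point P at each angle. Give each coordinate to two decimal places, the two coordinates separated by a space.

A=(0,0), D=(10.00,0)
θ=15°: B = A + 4.00·(cos15°, sin15°) = (3.8637, 1.0353)
θ=15°: |BD| = 6.2230
θ=15°: circle(B,3.00) ∩ circle(D,6.00): a=0.9421, h=2.8482
θ=15°:   candidates: C₊=(5.2666,3.6871) cross=17.725; C₋=(4.3189,-1.9300) cross=-17.725
θ=15°:   branch + wants cross > 0 → take C=(5.2666,3.6871) (cross=17.725)
θ=15°: ex = (C−B)/|BC| = (0.4676,0.8839); ey = (-0.8839,0.4676)
θ=15°: P = B + -0.84·ex + 0.77·ey = (2.7903,0.6528)
θ=312°: B = A + 4.00·(cos312°, sin312°) = (2.6765, -2.9726)
θ=312°: |BD| = 7.9038
θ=312°: circle(B,3.00) ∩ circle(D,6.00): a=2.2438, h=1.9913
θ=312°:   candidates: C₊=(4.0067,-0.2836) cross=15.739; C₋=(5.5045,-3.9738) cross=-15.739
θ=312°:   branch + wants cross > 0 → take C=(4.0067,-0.2836) (cross=15.739)
θ=312°: ex = (C−B)/|BC| = (0.4434,0.8963); ey = (-0.8963,0.4434)
θ=312°: P = B + -0.84·ex + 0.77·ey = (1.6139,-3.3841)
θ=313°: B = A + 4.00·(cos313°, sin313°) = (2.7280, -2.9254)
θ=313°: |BD| = 7.8384
θ=313°: circle(B,3.00) ∩ circle(D,6.00): a=2.1969, h=2.0430
θ=313°:   candidates: C₊=(4.0037,-0.2102) cross=16.013; C₋=(5.5286,-4.0008) cross=-16.013
θ=313°:   branch + wants cross > 0 → take C=(4.0037,-0.2102) (cross=16.013)
θ=313°: ex = (C−B)/|BC| = (0.4252,0.9051); ey = (-0.9051,0.4252)
θ=313°: P = B + -0.84·ex + 0.77·ey = (1.6739,-3.3583)
θ=341°: B = A + 4.00·(cos341°, sin341°) = (3.7821, -1.3023)
θ=341°: |BD| = 6.3528
θ=341°: circle(B,3.00) ∩ circle(D,6.00): a=1.0514, h=2.8097
θ=341°:   candidates: C₊=(4.2352,1.6633) cross=17.850; C₋=(5.3871,-3.8368) cross=-17.850
θ=341°:   branch + wants cross > 0 → take C=(4.2352,1.6633) (cross=17.850)
θ=341°: ex = (C−B)/|BC| = (0.1510,0.9885); ey = (-0.9885,0.1510)
θ=341°: P = B + -0.84·ex + 0.77·ey = (2.8940,-2.0163)

θ=15°: 2.79 0.65
θ=312°: 1.61 -3.38
θ=313°: 1.67 -3.36
θ=341°: 2.89 -2.02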